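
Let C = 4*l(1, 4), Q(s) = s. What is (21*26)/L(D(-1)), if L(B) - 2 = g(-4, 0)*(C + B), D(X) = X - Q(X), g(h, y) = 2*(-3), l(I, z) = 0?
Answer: 273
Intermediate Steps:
g(h, y) = -6
C = 0 (C = 4*0 = 0)
D(X) = 0 (D(X) = X - X = 0)
L(B) = 2 - 6*B (L(B) = 2 - 6*(0 + B) = 2 - 6*B)
(21*26)/L(D(-1)) = (21*26)/(2 - 6*0) = 546/(2 + 0) = 546/2 = 546*(1/2) = 273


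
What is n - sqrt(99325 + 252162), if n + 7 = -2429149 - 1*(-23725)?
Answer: -2405431 - sqrt(351487) ≈ -2.4060e+6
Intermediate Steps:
n = -2405431 (n = -7 + (-2429149 - 1*(-23725)) = -7 + (-2429149 + 23725) = -7 - 2405424 = -2405431)
n - sqrt(99325 + 252162) = -2405431 - sqrt(99325 + 252162) = -2405431 - sqrt(351487)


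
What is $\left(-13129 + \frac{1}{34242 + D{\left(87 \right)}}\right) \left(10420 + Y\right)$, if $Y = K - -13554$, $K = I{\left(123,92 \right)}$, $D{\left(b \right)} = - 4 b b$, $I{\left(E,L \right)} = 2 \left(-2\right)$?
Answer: $- \frac{208018103935}{661} \approx -3.147 \cdot 10^{8}$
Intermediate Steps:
$I{\left(E,L \right)} = -4$
$D{\left(b \right)} = - 4 b^{2}$
$K = -4$
$Y = 13550$ ($Y = -4 - -13554 = -4 + 13554 = 13550$)
$\left(-13129 + \frac{1}{34242 + D{\left(87 \right)}}\right) \left(10420 + Y\right) = \left(-13129 + \frac{1}{34242 - 4 \cdot 87^{2}}\right) \left(10420 + 13550\right) = \left(-13129 + \frac{1}{34242 - 30276}\right) 23970 = \left(-13129 + \frac{1}{3966}\right) 23970 = \left(- \frac{52069613}{3966}\right) 23970 = - \frac{208018103935}{661}$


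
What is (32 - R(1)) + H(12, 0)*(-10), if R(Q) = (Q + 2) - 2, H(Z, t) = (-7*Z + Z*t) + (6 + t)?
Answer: 811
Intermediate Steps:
H(Z, t) = 6 + t - 7*Z + Z*t
R(Q) = Q (R(Q) = (2 + Q) - 2 = Q)
(32 - R(1)) + H(12, 0)*(-10) = (32 - 1*1) + (6 + 0 - 7*12 + 12*0)*(-10) = (32 - 1) + (6 + 0 - 84 + 0)*(-10) = 31 - 78*(-10) = 31 + 780 = 811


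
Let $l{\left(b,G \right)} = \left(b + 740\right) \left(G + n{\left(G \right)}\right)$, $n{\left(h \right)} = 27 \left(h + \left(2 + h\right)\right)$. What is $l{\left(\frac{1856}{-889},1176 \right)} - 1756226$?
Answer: $\frac{40904478022}{889} \approx 4.6012 \cdot 10^{7}$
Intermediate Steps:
$n{\left(h \right)} = 54 + 54 h$ ($n{\left(h \right)} = 27 \left(2 + 2 h\right) = 54 + 54 h$)
$l{\left(b,G \right)} = \left(54 + 55 G\right) \left(740 + b\right)$ ($l{\left(b,G \right)} = \left(b + 740\right) \left(G + \left(54 + 54 G\right)\right) = \left(740 + b\right) \left(54 + 55 G\right) = \left(54 + 55 G\right) \left(740 + b\right)$)
$l{\left(\frac{1856}{-889},1176 \right)} - 1756226 = \left(39960 + 54 \frac{1856}{-889} + 40700 \cdot 1176 + 55 \cdot 1176 \frac{1856}{-889}\right) - 1756226 = \left(39960 + 54 \cdot 1856 \left(- \frac{1}{889}\right) + 47863200 + 55 \cdot 1176 \cdot 1856 \left(- \frac{1}{889}\right)\right) - 1756226 = \left(39960 + 54 \left(- \frac{1856}{889}\right) + 47863200 + 55 \cdot 1176 \left(- \frac{1856}{889}\right)\right) - 1756226 = \left(39960 - \frac{100224}{889} + 47863200 - \frac{17149440}{127}\right) - 1756226 = \frac{42465762936}{889} - 1756226 = \frac{40904478022}{889}$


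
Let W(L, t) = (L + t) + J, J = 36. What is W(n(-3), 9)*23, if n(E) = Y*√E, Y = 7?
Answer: 1035 + 161*I*√3 ≈ 1035.0 + 278.86*I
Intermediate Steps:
n(E) = 7*√E
W(L, t) = 36 + L + t (W(L, t) = (L + t) + 36 = 36 + L + t)
W(n(-3), 9)*23 = (36 + 7*√(-3) + 9)*23 = (36 + 7*(I*√3) + 9)*23 = (36 + 7*I*√3 + 9)*23 = (45 + 7*I*√3)*23 = 1035 + 161*I*√3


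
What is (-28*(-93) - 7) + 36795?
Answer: 39392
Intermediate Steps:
(-28*(-93) - 7) + 36795 = (2604 - 7) + 36795 = 2597 + 36795 = 39392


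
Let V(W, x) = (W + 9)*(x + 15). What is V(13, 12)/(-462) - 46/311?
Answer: -3121/2177 ≈ -1.4336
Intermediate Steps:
V(W, x) = (9 + W)*(15 + x)
V(13, 12)/(-462) - 46/311 = (135 + 9*12 + 15*13 + 13*12)/(-462) - 46/311 = (135 + 108 + 195 + 156)*(-1/462) - 46*1/311 = 594*(-1/462) - 46/311 = -9/7 - 46/311 = -3121/2177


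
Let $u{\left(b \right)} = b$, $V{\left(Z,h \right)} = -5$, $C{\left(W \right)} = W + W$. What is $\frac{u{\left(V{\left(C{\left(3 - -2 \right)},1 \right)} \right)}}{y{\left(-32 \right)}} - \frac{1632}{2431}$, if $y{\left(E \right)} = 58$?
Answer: $- \frac{6283}{8294} \approx -0.75754$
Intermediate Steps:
$C{\left(W \right)} = 2 W$
$\frac{u{\left(V{\left(C{\left(3 - -2 \right)},1 \right)} \right)}}{y{\left(-32 \right)}} - \frac{1632}{2431} = - \frac{5}{58} - \frac{1632}{2431} = \left(-5\right) \frac{1}{58} - \frac{96}{143} = - \frac{5}{58} - \frac{96}{143} = - \frac{6283}{8294}$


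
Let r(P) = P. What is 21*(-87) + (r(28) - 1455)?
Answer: -3254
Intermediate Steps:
21*(-87) + (r(28) - 1455) = 21*(-87) + (28 - 1455) = -1827 - 1427 = -3254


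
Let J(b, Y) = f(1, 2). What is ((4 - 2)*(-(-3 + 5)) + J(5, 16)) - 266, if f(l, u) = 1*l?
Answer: -269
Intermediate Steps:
f(l, u) = l
J(b, Y) = 1
((4 - 2)*(-(-3 + 5)) + J(5, 16)) - 266 = ((4 - 2)*(-(-3 + 5)) + 1) - 266 = (2*(-1*2) + 1) - 266 = (2*(-2) + 1) - 266 = (-4 + 1) - 266 = -3 - 266 = -269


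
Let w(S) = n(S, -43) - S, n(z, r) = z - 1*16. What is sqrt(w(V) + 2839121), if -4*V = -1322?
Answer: sqrt(2839105) ≈ 1685.0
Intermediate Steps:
V = 661/2 (V = -1/4*(-1322) = 661/2 ≈ 330.50)
n(z, r) = -16 + z (n(z, r) = z - 16 = -16 + z)
w(S) = -16 (w(S) = (-16 + S) - S = -16)
sqrt(w(V) + 2839121) = sqrt(-16 + 2839121) = sqrt(2839105)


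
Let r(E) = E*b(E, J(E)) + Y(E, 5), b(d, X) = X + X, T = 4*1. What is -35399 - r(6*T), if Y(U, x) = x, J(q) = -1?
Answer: -35356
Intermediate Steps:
T = 4
b(d, X) = 2*X
r(E) = 5 - 2*E (r(E) = E*(2*(-1)) + 5 = E*(-2) + 5 = -2*E + 5 = 5 - 2*E)
-35399 - r(6*T) = -35399 - (5 - 12*4) = -35399 - (5 - 2*24) = -35399 - (5 - 48) = -35399 - 1*(-43) = -35399 + 43 = -35356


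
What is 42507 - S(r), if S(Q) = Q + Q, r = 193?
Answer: 42121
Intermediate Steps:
S(Q) = 2*Q
42507 - S(r) = 42507 - 2*193 = 42507 - 1*386 = 42507 - 386 = 42121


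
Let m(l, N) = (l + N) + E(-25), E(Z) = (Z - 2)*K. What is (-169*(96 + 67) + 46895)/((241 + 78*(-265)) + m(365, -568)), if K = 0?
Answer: -4837/5158 ≈ -0.93777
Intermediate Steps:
E(Z) = 0 (E(Z) = (Z - 2)*0 = (-2 + Z)*0 = 0)
m(l, N) = N + l (m(l, N) = (l + N) + 0 = (N + l) + 0 = N + l)
(-169*(96 + 67) + 46895)/((241 + 78*(-265)) + m(365, -568)) = (-169*(96 + 67) + 46895)/((241 + 78*(-265)) + (-568 + 365)) = (-169*163 + 46895)/((241 - 20670) - 203) = (-27547 + 46895)/(-20429 - 203) = 19348/(-20632) = 19348*(-1/20632) = -4837/5158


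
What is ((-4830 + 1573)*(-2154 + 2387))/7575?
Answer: -758881/7575 ≈ -100.18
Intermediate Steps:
((-4830 + 1573)*(-2154 + 2387))/7575 = -3257*233*(1/7575) = -758881*1/7575 = -758881/7575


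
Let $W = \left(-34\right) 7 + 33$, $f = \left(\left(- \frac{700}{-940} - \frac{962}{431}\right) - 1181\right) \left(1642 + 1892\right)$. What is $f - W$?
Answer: $- \frac{84648032279}{20257} \approx -4.1787 \cdot 10^{6}$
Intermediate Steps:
$f = - \frac{84652184964}{20257}$ ($f = \left(\left(\left(-700\right) \left(- \frac{1}{940}\right) - \frac{962}{431}\right) - 1181\right) 3534 = \left(\left(\frac{35}{47} - \frac{962}{431}\right) - 1181\right) 3534 = \left(- \frac{30129}{20257} - 1181\right) 3534 = \left(- \frac{23953646}{20257}\right) 3534 = - \frac{84652184964}{20257} \approx -4.1789 \cdot 10^{6}$)
$W = -205$ ($W = -238 + 33 = -205$)
$f - W = - \frac{84652184964}{20257} - -205 = - \frac{84652184964}{20257} + 205 = - \frac{84648032279}{20257}$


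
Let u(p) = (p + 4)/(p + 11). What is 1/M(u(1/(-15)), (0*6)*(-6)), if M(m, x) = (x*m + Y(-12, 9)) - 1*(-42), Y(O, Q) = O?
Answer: 1/30 ≈ 0.033333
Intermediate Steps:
u(p) = (4 + p)/(11 + p)
M(m, x) = 30 + m*x (M(m, x) = (x*m - 12) - 1*(-42) = (m*x - 12) + 42 = (-12 + m*x) + 42 = 30 + m*x)
1/M(u(1/(-15)), (0*6)*(-6)) = 1/(30 + ((4 + 1/(-15))/(11 + 1/(-15)))*((0*6)*(-6))) = 1/(30 + ((4 - 1/15)/(11 - 1/15))*(0*(-6))) = 1/(30 + ((59/15)/(164/15))*0) = 1/(30 + ((15/164)*(59/15))*0) = 1/(30 + (59/164)*0) = 1/(30 + 0) = 1/30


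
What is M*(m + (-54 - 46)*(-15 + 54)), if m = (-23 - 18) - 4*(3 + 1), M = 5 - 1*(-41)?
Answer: -182022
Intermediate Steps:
M = 46 (M = 5 + 41 = 46)
m = -57 (m = -41 - 4*4 = -41 - 16 = -57)
M*(m + (-54 - 46)*(-15 + 54)) = 46*(-57 + (-54 - 46)*(-15 + 54)) = 46*(-57 - 100*39) = 46*(-57 - 3900) = 46*(-3957) = -182022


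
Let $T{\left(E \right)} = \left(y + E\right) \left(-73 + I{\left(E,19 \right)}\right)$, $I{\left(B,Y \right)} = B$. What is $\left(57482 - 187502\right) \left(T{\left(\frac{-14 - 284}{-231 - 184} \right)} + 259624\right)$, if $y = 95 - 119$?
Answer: $- \frac{1170272949061656}{34445} \approx -3.3975 \cdot 10^{10}$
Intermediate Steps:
$y = -24$
$T{\left(E \right)} = \left(-73 + E\right) \left(-24 + E\right)$ ($T{\left(E \right)} = \left(-24 + E\right) \left(-73 + E\right) = \left(-73 + E\right) \left(-24 + E\right)$)
$\left(57482 - 187502\right) \left(T{\left(\frac{-14 - 284}{-231 - 184} \right)} + 259624\right) = \left(57482 - 187502\right) \left(\left(1752 + \left(\frac{-14 - 284}{-231 - 184}\right)^{2} - 97 \frac{-14 - 284}{-231 - 184}\right) + 259624\right) = - 130020 \left(\left(1752 + \left(- \frac{298}{-415}\right)^{2} - 97 \left(- \frac{298}{-415}\right)\right) + 259624\right) = - 130020 \left(\left(1752 + \left(\left(-298\right) \left(- \frac{1}{415}\right)\right)^{2} - 97 \left(\left(-298\right) \left(- \frac{1}{415}\right)\right)\right) + 259624\right) = - 130020 \left(\left(1752 + \left(\frac{298}{415}\right)^{2} - \frac{28906}{415}\right) + 259624\right) = - 130020 \left(\left(1752 + \frac{88804}{172225} - \frac{28906}{415}\right) + 259624\right) = - 130020 \left(\frac{289831014}{172225} + 259624\right) = \left(-130020\right) \frac{45003574414}{172225} = - \frac{1170272949061656}{34445}$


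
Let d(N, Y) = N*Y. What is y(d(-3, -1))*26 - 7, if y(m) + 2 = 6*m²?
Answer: 1345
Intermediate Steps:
y(m) = -2 + 6*m²
y(d(-3, -1))*26 - 7 = (-2 + 6*(-3*(-1))²)*26 - 7 = (-2 + 6*3²)*26 - 7 = (-2 + 6*9)*26 - 7 = (-2 + 54)*26 - 7 = 52*26 - 7 = 1352 - 7 = 1345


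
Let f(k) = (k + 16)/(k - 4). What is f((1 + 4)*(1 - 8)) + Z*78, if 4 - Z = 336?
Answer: -1009925/39 ≈ -25896.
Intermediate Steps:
Z = -332 (Z = 4 - 1*336 = 4 - 336 = -332)
f(k) = (16 + k)/(-4 + k)
f((1 + 4)*(1 - 8)) + Z*78 = (16 + (1 + 4)*(1 - 8))/(-4 + (1 + 4)*(1 - 8)) - 332*78 = (16 + 5*(-7))/(-4 + 5*(-7)) - 25896 = (16 - 35)/(-4 - 35) - 25896 = -19/(-39) - 25896 = -1/39*(-19) - 25896 = 19/39 - 25896 = -1009925/39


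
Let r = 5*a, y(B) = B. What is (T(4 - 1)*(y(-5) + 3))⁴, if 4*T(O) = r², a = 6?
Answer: 41006250000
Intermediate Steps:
r = 30 (r = 5*6 = 30)
T(O) = 225 (T(O) = (¼)*30² = (¼)*900 = 225)
(T(4 - 1)*(y(-5) + 3))⁴ = (225*(-5 + 3))⁴ = (225*(-2))⁴ = (-450)⁴ = 41006250000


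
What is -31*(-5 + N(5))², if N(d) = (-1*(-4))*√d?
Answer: -3255 + 1240*√5 ≈ -482.28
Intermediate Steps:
N(d) = 4*√d
-31*(-5 + N(5))² = -31*(-5 + 4*√5)²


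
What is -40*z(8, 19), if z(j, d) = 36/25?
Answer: -288/5 ≈ -57.600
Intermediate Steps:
z(j, d) = 36/25 (z(j, d) = 36*(1/25) = 36/25)
-40*z(8, 19) = -40*36/25 = -288/5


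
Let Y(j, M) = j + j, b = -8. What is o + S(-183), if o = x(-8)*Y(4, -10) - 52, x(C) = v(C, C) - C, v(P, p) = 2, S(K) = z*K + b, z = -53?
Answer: 9719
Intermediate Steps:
Y(j, M) = 2*j
S(K) = -8 - 53*K (S(K) = -53*K - 8 = -8 - 53*K)
x(C) = 2 - C
o = 28 (o = (2 - 1*(-8))*(2*4) - 52 = (2 + 8)*8 - 52 = 10*8 - 52 = 80 - 52 = 28)
o + S(-183) = 28 + (-8 - 53*(-183)) = 28 + (-8 + 9699) = 28 + 9691 = 9719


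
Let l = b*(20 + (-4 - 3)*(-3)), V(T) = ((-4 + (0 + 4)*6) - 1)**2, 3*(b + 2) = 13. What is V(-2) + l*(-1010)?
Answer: -288787/3 ≈ -96262.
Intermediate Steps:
b = 7/3 (b = -2 + (1/3)*13 = -2 + 13/3 = 7/3 ≈ 2.3333)
V(T) = 361 (V(T) = ((-4 + 4*6) - 1)**2 = ((-4 + 24) - 1)**2 = (20 - 1)**2 = 19**2 = 361)
l = 287/3 (l = 7*(20 + (-4 - 3)*(-3))/3 = 7*(20 - 7*(-3))/3 = 7*(20 + 21)/3 = (7/3)*41 = 287/3 ≈ 95.667)
V(-2) + l*(-1010) = 361 + (287/3)*(-1010) = 361 - 289870/3 = -288787/3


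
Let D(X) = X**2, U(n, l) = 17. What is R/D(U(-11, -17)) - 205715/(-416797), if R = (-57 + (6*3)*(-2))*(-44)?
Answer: 1764984959/120454333 ≈ 14.653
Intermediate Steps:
R = 4092 (R = (-57 + 18*(-2))*(-44) = (-57 - 36)*(-44) = -93*(-44) = 4092)
R/D(U(-11, -17)) - 205715/(-416797) = 4092/(17**2) - 205715/(-416797) = 4092/289 - 205715*(-1/416797) = 4092*(1/289) + 205715/416797 = 4092/289 + 205715/416797 = 1764984959/120454333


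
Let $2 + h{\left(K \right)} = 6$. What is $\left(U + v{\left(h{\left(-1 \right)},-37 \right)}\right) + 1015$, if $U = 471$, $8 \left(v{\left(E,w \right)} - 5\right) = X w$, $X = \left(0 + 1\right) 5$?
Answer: $\frac{11743}{8} \approx 1467.9$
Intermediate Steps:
$h{\left(K \right)} = 4$ ($h{\left(K \right)} = -2 + 6 = 4$)
$X = 5$ ($X = 1 \cdot 5 = 5$)
$v{\left(E,w \right)} = 5 + \frac{5 w}{8}$
$\left(U + v{\left(h{\left(-1 \right)},-37 \right)}\right) + 1015 = \left(471 + \left(5 + \frac{5}{8} \left(-37\right)\right)\right) + 1015 = \left(471 + \left(5 - \frac{185}{8}\right)\right) + 1015 = \left(471 - \frac{145}{8}\right) + 1015 = \frac{3623}{8} + 1015 = \frac{11743}{8}$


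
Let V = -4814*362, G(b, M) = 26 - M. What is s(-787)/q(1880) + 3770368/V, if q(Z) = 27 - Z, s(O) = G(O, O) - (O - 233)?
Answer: -2545200587/807290951 ≈ -3.1528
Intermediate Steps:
V = -1742668
s(O) = 259 - 2*O (s(O) = (26 - O) - (O - 233) = (26 - O) - (-233 + O) = (26 - O) + (233 - O) = 259 - 2*O)
s(-787)/q(1880) + 3770368/V = (259 - 2*(-787))/(27 - 1*1880) + 3770368/(-1742668) = (259 + 1574)/(27 - 1880) + 3770368*(-1/1742668) = 1833/(-1853) - 942592/435667 = 1833*(-1/1853) - 942592/435667 = -1833/1853 - 942592/435667 = -2545200587/807290951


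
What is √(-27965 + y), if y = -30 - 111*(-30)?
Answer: I*√24665 ≈ 157.05*I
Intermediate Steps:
y = 3300 (y = -30 + 3330 = 3300)
√(-27965 + y) = √(-27965 + 3300) = √(-24665) = I*√24665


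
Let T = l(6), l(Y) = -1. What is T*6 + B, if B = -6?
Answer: -12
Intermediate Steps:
T = -1
T*6 + B = -1*6 - 6 = -6 - 6 = -12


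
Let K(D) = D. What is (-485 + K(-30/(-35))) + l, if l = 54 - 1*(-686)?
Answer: 1791/7 ≈ 255.86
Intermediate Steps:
l = 740 (l = 54 + 686 = 740)
(-485 + K(-30/(-35))) + l = (-485 - 30/(-35)) + 740 = (-485 - 30*(-1/35)) + 740 = (-485 + 6/7) + 740 = -3389/7 + 740 = 1791/7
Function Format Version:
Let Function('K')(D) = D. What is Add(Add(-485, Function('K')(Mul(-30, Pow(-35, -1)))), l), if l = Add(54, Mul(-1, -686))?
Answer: Rational(1791, 7) ≈ 255.86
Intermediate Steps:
l = 740 (l = Add(54, 686) = 740)
Add(Add(-485, Function('K')(Mul(-30, Pow(-35, -1)))), l) = Add(Add(-485, Mul(-30, Pow(-35, -1))), 740) = Add(Add(-485, Mul(-30, Rational(-1, 35))), 740) = Add(Add(-485, Rational(6, 7)), 740) = Add(Rational(-3389, 7), 740) = Rational(1791, 7)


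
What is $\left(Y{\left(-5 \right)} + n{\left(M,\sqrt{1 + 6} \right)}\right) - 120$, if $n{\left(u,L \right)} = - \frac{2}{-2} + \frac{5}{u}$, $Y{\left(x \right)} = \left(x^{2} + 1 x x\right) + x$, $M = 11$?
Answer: $- \frac{809}{11} \approx -73.545$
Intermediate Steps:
$Y{\left(x \right)} = x + 2 x^{2}$ ($Y{\left(x \right)} = \left(x^{2} + x x\right) + x = \left(x^{2} + x^{2}\right) + x = 2 x^{2} + x = x + 2 x^{2}$)
$n{\left(u,L \right)} = 1 + \frac{5}{u}$ ($n{\left(u,L \right)} = \left(-2\right) \left(- \frac{1}{2}\right) + \frac{5}{u} = 1 + \frac{5}{u}$)
$\left(Y{\left(-5 \right)} + n{\left(M,\sqrt{1 + 6} \right)}\right) - 120 = \left(- 5 \left(1 + 2 \left(-5\right)\right) + \frac{5 + 11}{11}\right) - 120 = \left(- 5 \left(1 - 10\right) + \frac{1}{11} \cdot 16\right) - 120 = \left(\left(-5\right) \left(-9\right) + \frac{16}{11}\right) - 120 = \left(45 + \frac{16}{11}\right) - 120 = \frac{511}{11} - 120 = - \frac{809}{11}$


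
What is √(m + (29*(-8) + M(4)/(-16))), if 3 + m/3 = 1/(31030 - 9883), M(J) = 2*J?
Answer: I*√47998967170/14098 ≈ 15.54*I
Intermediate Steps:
m = -63440/7049 (m = -9 + 3/(31030 - 9883) = -9 + 3/21147 = -9 + 3*(1/21147) = -9 + 1/7049 = -63440/7049 ≈ -8.9999)
√(m + (29*(-8) + M(4)/(-16))) = √(-63440/7049 + (29*(-8) + (2*4)/(-16))) = √(-63440/7049 + (-232 + 8*(-1/16))) = √(-63440/7049 + (-232 - ½)) = √(-63440/7049 - 465/2) = √(-3404665/14098) = I*√47998967170/14098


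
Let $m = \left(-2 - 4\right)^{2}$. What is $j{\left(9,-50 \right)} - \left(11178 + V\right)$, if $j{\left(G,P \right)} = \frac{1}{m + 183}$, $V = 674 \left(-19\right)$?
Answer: $\frac{356533}{219} \approx 1628.0$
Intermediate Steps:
$m = 36$ ($m = \left(-6\right)^{2} = 36$)
$V = -12806$
$j{\left(G,P \right)} = \frac{1}{219}$ ($j{\left(G,P \right)} = \frac{1}{36 + 183} = \frac{1}{219}$)
$j{\left(9,-50 \right)} - \left(11178 + V\right) = \frac{1}{219} - -1628 = \frac{1}{219} + \left(-11178 + 12806\right) = \frac{1}{219} + 1628 = \frac{356533}{219}$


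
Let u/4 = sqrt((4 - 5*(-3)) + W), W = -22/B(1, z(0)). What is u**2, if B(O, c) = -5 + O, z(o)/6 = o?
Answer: 392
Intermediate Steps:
z(o) = 6*o
W = 11/2 (W = -22/(-5 + 1) = -22/(-4) = -22*(-1/4) = 11/2 ≈ 5.5000)
u = 14*sqrt(2) (u = 4*sqrt((4 - 5*(-3)) + 11/2) = 4*sqrt((4 + 15) + 11/2) = 4*sqrt(19 + 11/2) = 4*sqrt(49/2) = 4*(7*sqrt(2)/2) = 14*sqrt(2) ≈ 19.799)
u**2 = (14*sqrt(2))**2 = 392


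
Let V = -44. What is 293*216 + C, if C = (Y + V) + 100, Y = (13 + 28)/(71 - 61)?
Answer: 633481/10 ≈ 63348.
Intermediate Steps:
Y = 41/10 ≈ 4.1000
C = 601/10 (C = (41/10 - 44) + 100 = -399/10 + 100 = 601/10 ≈ 60.100)
293*216 + C = 293*216 + 601/10 = 63288 + 601/10 = 633481/10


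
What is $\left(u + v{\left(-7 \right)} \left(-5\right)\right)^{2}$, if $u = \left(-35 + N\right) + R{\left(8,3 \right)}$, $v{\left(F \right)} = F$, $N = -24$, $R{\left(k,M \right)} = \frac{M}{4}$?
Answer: $\frac{8649}{16} \approx 540.56$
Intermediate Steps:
$R{\left(k,M \right)} = \frac{M}{4}$ ($R{\left(k,M \right)} = M \frac{1}{4} = \frac{M}{4}$)
$u = - \frac{233}{4}$ ($u = \left(-35 - 24\right) + \frac{1}{4} \cdot 3 = -59 + \frac{3}{4} = - \frac{233}{4} \approx -58.25$)
$\left(u + v{\left(-7 \right)} \left(-5\right)\right)^{2} = \left(- \frac{233}{4} - -35\right)^{2} = \left(- \frac{233}{4} + 35\right)^{2} = \left(- \frac{93}{4}\right)^{2} = \frac{8649}{16}$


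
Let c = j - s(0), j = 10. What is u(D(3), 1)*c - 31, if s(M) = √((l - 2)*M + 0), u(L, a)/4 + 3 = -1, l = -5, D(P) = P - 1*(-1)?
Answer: -191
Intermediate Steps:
D(P) = 1 + P (D(P) = P + 1 = 1 + P)
u(L, a) = -16 (u(L, a) = -12 + 4*(-1) = -12 - 4 = -16)
s(M) = √7*√(-M) (s(M) = √((-5 - 2)*M + 0) = √(-7*M + 0) = √(-7*M) = √7*√(-M))
c = 10 (c = 10 - √7*√(-1*0) = 10 - √7*√0 = 10 - √7*0 = 10 - 1*0 = 10 + 0 = 10)
u(D(3), 1)*c - 31 = -16*10 - 31 = -160 - 31 = -191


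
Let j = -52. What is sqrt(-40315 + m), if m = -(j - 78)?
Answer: 3*I*sqrt(4465) ≈ 200.46*I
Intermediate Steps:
m = 130 (m = -(-52 - 78) = -1*(-130) = 130)
sqrt(-40315 + m) = sqrt(-40315 + 130) = sqrt(-40185) = 3*I*sqrt(4465)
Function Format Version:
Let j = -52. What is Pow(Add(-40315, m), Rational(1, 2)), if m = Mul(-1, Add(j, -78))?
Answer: Mul(3, I, Pow(4465, Rational(1, 2))) ≈ Mul(200.46, I)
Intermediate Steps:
m = 130 (m = Mul(-1, Add(-52, -78)) = Mul(-1, -130) = 130)
Pow(Add(-40315, m), Rational(1, 2)) = Pow(Add(-40315, 130), Rational(1, 2)) = Pow(-40185, Rational(1, 2)) = Mul(3, I, Pow(4465, Rational(1, 2)))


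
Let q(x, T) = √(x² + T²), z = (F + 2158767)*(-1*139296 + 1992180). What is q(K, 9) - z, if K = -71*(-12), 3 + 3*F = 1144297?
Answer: -4706692848660 + 3*√80665 ≈ -4.7067e+12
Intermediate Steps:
F = 1144294/3 (F = -1 + (⅓)*1144297 = -1 + 1144297/3 = 1144294/3 ≈ 3.8143e+5)
z = 4706692848660 (z = (1144294/3 + 2158767)*(-1*139296 + 1992180) = 7620595*(-139296 + 1992180)/3 = (7620595/3)*1852884 = 4706692848660)
K = 852
q(x, T) = √(T² + x²)
q(K, 9) - z = √(9² + 852²) - 1*4706692848660 = √(81 + 725904) - 4706692848660 = √725985 - 4706692848660 = 3*√80665 - 4706692848660 = -4706692848660 + 3*√80665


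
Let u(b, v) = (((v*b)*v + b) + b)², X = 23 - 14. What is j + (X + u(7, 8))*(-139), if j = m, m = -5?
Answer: -29669972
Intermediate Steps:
j = -5
X = 9
u(b, v) = (2*b + b*v²)² (u(b, v) = (((b*v)*v + b) + b)² = ((b*v² + b) + b)² = ((b + b*v²) + b)² = (2*b + b*v²)²)
j + (X + u(7, 8))*(-139) = -5 + (9 + 7²*(2 + 8²)²)*(-139) = -5 + (9 + 49*(2 + 64)²)*(-139) = -5 + (9 + 49*66²)*(-139) = -5 + (9 + 49*4356)*(-139) = -5 + (9 + 213444)*(-139) = -5 + 213453*(-139) = -5 - 29669967 = -29669972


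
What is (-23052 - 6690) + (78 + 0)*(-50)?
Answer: -33642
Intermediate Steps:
(-23052 - 6690) + (78 + 0)*(-50) = -29742 + 78*(-50) = -29742 - 3900 = -33642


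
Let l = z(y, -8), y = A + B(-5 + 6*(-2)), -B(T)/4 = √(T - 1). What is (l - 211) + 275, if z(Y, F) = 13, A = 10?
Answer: 77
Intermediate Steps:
B(T) = -4*√(-1 + T) (B(T) = -4*√(T - 1) = -4*√(-1 + T))
y = 10 - 12*I*√2 (y = 10 - 4*√(-1 + (-5 + 6*(-2))) = 10 - 4*√(-1 + (-5 - 12)) = 10 - 4*√(-1 - 17) = 10 - 12*I*√2 ≈ 10.0 - 16.971*I)
l = 13
(l - 211) + 275 = (13 - 211) + 275 = -198 + 275 = 77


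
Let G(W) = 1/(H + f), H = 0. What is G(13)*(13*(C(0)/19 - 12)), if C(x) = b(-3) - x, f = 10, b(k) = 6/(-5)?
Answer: -7449/475 ≈ -15.682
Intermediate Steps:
b(k) = -6/5 (b(k) = 6*(-1/5) = -6/5)
C(x) = -6/5 - x
G(W) = 1/10 (G(W) = 1/(0 + 10) = 1/10)
G(13)*(13*(C(0)/19 - 12)) = (13*((-6/5 - 1*0)/19 - 12))/10 = (13*((-6/5 + 0)*(1/19) - 12))/10 = (13*(-6/5*1/19 - 12))/10 = (13*(-6/95 - 12))/10 = (13*(-1146/95))/10 = (1/10)*(-14898/95) = -7449/475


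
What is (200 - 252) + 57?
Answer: 5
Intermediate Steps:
(200 - 252) + 57 = -52 + 57 = 5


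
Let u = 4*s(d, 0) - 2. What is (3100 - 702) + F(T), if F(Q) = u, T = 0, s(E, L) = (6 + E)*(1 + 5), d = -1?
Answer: 2516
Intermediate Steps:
s(E, L) = 36 + 6*E (s(E, L) = (6 + E)*6 = 36 + 6*E)
u = 118 (u = 4*(36 + 6*(-1)) - 2 = 4*(36 - 6) - 2 = 4*30 - 2 = 120 - 2 = 118)
F(Q) = 118
(3100 - 702) + F(T) = (3100 - 702) + 118 = 2398 + 118 = 2516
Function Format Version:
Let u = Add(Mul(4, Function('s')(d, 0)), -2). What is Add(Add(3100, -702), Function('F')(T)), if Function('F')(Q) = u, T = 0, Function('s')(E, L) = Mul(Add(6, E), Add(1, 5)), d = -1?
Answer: 2516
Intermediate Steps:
Function('s')(E, L) = Add(36, Mul(6, E)) (Function('s')(E, L) = Mul(Add(6, E), 6) = Add(36, Mul(6, E)))
u = 118 (u = Add(Mul(4, Add(36, Mul(6, -1))), -2) = Add(Mul(4, Add(36, -6)), -2) = Add(Mul(4, 30), -2) = Add(120, -2) = 118)
Function('F')(Q) = 118
Add(Add(3100, -702), Function('F')(T)) = Add(Add(3100, -702), 118) = Add(2398, 118) = 2516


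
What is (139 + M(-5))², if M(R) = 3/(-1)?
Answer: 18496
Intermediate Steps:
M(R) = -3 (M(R) = 3*(-1) = -3)
(139 + M(-5))² = (139 - 3)² = 136² = 18496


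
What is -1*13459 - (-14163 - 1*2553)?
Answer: 3257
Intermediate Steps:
-1*13459 - (-14163 - 1*2553) = -13459 - (-14163 - 2553) = -13459 - 1*(-16716) = -13459 + 16716 = 3257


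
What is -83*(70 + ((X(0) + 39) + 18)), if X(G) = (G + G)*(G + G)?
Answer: -10541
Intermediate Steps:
X(G) = 4*G² (X(G) = (2*G)*(2*G) = 4*G²)
-83*(70 + ((X(0) + 39) + 18)) = -83*(70 + ((4*0² + 39) + 18)) = -83*(70 + ((4*0 + 39) + 18)) = -83*(70 + ((0 + 39) + 18)) = -83*(70 + (39 + 18)) = -83*(70 + 57) = -83*127 = -10541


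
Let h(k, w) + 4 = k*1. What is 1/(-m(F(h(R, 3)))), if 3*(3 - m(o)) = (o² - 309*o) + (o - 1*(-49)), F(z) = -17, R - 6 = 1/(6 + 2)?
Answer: 1/1855 ≈ 0.00053908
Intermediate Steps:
R = 49/8 (R = 6 + 1/(6 + 2) = 6 + 1/8 = 6 + ⅛ = 49/8 ≈ 6.1250)
h(k, w) = -4 + k (h(k, w) = -4 + k*1 = -4 + k)
m(o) = -40/3 - o²/3 + 308*o/3 (m(o) = 3 - ((o² - 309*o) + (o - 1*(-49)))/3 = 3 - ((o² - 309*o) + (o + 49))/3 = 3 - ((o² - 309*o) + (49 + o))/3 = 3 - (49 + o² - 308*o)/3 = 3 + (-49/3 - o²/3 + 308*o/3) = -40/3 - o²/3 + 308*o/3)
1/(-m(F(h(R, 3)))) = 1/(-(-40/3 - ⅓*(-17)² + (308/3)*(-17))) = 1/(-(-40/3 - ⅓*289 - 5236/3)) = 1/(-(-40/3 - 289/3 - 5236/3)) = 1/(-1*(-1855)) = 1/1855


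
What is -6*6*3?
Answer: -108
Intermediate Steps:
-6*6*3 = -36*3 = -108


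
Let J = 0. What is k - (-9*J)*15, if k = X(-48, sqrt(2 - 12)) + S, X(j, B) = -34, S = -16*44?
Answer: -738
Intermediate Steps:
S = -704
k = -738 (k = -34 - 704 = -738)
k - (-9*J)*15 = -738 - (-9*0)*15 = -738 - 0*15 = -738 - 1*0 = -738 + 0 = -738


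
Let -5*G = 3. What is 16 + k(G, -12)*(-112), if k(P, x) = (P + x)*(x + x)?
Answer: -169264/5 ≈ -33853.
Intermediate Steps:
G = -⅗ (G = -⅕*3 = -⅗ ≈ -0.60000)
k(P, x) = 2*x*(P + x) (k(P, x) = (P + x)*(2*x) = 2*x*(P + x))
16 + k(G, -12)*(-112) = 16 + (2*(-12)*(-⅗ - 12))*(-112) = 16 + (2*(-12)*(-63/5))*(-112) = 16 + (1512/5)*(-112) = 16 - 169344/5 = -169264/5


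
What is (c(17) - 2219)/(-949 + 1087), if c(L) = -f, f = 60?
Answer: -2279/138 ≈ -16.514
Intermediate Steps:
c(L) = -60 (c(L) = -1*60 = -60)
(c(17) - 2219)/(-949 + 1087) = (-60 - 2219)/(-949 + 1087) = -2279/138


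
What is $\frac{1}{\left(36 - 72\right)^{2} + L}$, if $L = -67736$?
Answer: $- \frac{1}{66440} \approx -1.5051 \cdot 10^{-5}$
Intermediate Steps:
$\frac{1}{\left(36 - 72\right)^{2} + L} = \frac{1}{\left(36 - 72\right)^{2} - 67736} = \frac{1}{\left(-36\right)^{2} - 67736} = \frac{1}{1296 - 67736} = \frac{1}{-66440} = - \frac{1}{66440}$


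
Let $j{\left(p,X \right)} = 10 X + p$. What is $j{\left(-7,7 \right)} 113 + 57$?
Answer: $7176$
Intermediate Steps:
$j{\left(p,X \right)} = p + 10 X$
$j{\left(-7,7 \right)} 113 + 57 = \left(-7 + 10 \cdot 7\right) 113 + 57 = \left(-7 + 70\right) 113 + 57 = 63 \cdot 113 + 57 = 7119 + 57 = 7176$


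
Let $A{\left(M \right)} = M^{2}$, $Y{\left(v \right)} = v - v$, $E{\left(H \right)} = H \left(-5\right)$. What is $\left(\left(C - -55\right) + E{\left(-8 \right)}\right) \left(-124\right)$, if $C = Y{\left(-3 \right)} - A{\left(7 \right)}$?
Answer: $-5704$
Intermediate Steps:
$E{\left(H \right)} = - 5 H$
$Y{\left(v \right)} = 0$
$C = -49$ ($C = 0 - 7^{2} = 0 - 49 = -49$)
$\left(\left(C - -55\right) + E{\left(-8 \right)}\right) \left(-124\right) = \left(\left(-49 - -55\right) - -40\right) \left(-124\right) = \left(\left(-49 + 55\right) + 40\right) \left(-124\right) = \left(6 + 40\right) \left(-124\right) = 46 \left(-124\right) = -5704$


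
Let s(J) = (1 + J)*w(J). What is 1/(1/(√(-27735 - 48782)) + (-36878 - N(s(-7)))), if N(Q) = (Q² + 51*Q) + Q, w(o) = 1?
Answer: -2800675234/102510314914869 + I*√76517/102510314914869 ≈ -2.7321e-5 + 2.6984e-12*I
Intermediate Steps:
s(J) = 1 + J (s(J) = (1 + J)*1 = 1 + J)
N(Q) = Q² + 52*Q
1/(1/(√(-27735 - 48782)) + (-36878 - N(s(-7)))) = 1/(1/(√(-27735 - 48782)) + (-36878 - (1 - 7)*(52 + (1 - 7)))) = 1/(1/(√(-76517)) + (-36878 - (-6)*(52 - 6))) = 1/(1/(I*√76517) + (-36878 - (-6)*46)) = 1/(-I*√76517/76517 + (-36878 - 1*(-276))) = 1/(-I*√76517/76517 + (-36878 + 276)) = 1/(-I*√76517/76517 - 36602) = 1/(-36602 - I*√76517/76517)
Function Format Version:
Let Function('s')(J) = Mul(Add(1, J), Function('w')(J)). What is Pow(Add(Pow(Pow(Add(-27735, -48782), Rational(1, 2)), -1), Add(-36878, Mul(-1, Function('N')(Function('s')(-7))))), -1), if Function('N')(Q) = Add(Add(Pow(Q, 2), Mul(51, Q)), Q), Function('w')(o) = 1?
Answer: Add(Rational(-2800675234, 102510314914869), Mul(Rational(1, 102510314914869), I, Pow(76517, Rational(1, 2)))) ≈ Add(-2.7321e-5, Mul(2.6984e-12, I))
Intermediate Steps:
Function('s')(J) = Add(1, J) (Function('s')(J) = Mul(Add(1, J), 1) = Add(1, J))
Function('N')(Q) = Add(Pow(Q, 2), Mul(52, Q))
Pow(Add(Pow(Pow(Add(-27735, -48782), Rational(1, 2)), -1), Add(-36878, Mul(-1, Function('N')(Function('s')(-7))))), -1) = Pow(Add(Pow(Pow(Add(-27735, -48782), Rational(1, 2)), -1), Add(-36878, Mul(-1, Mul(Add(1, -7), Add(52, Add(1, -7)))))), -1) = Pow(Add(Pow(Pow(-76517, Rational(1, 2)), -1), Add(-36878, Mul(-1, Mul(-6, Add(52, -6))))), -1) = Pow(Add(Pow(Mul(I, Pow(76517, Rational(1, 2))), -1), Add(-36878, Mul(-1, Mul(-6, 46)))), -1) = Pow(Add(Mul(Rational(-1, 76517), I, Pow(76517, Rational(1, 2))), Add(-36878, Mul(-1, -276))), -1) = Pow(Add(Mul(Rational(-1, 76517), I, Pow(76517, Rational(1, 2))), Add(-36878, 276)), -1) = Pow(Add(Mul(Rational(-1, 76517), I, Pow(76517, Rational(1, 2))), -36602), -1) = Pow(Add(-36602, Mul(Rational(-1, 76517), I, Pow(76517, Rational(1, 2)))), -1)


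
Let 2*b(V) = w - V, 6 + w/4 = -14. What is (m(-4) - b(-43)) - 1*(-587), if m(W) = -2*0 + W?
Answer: 1203/2 ≈ 601.50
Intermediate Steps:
w = -80 (w = -24 + 4*(-14) = -24 - 56 = -80)
m(W) = W (m(W) = 0 + W = W)
b(V) = -40 - V/2 (b(V) = (-80 - V)/2 = -40 - V/2)
(m(-4) - b(-43)) - 1*(-587) = (-4 - (-40 - ½*(-43))) - 1*(-587) = (-4 - (-40 + 43/2)) + 587 = (-4 - 1*(-37/2)) + 587 = (-4 + 37/2) + 587 = 29/2 + 587 = 1203/2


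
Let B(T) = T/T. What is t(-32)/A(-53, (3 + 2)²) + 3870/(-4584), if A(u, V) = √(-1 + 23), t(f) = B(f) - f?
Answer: -645/764 + 3*√22/2 ≈ 6.1914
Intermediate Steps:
B(T) = 1
t(f) = 1 - f
A(u, V) = √22
t(-32)/A(-53, (3 + 2)²) + 3870/(-4584) = (1 - 1*(-32))/(√22) + 3870/(-4584) = (1 + 32)*(√22/22) + 3870*(-1/4584) = 33*(√22/22) - 645/764 = 3*√22/2 - 645/764 = -645/764 + 3*√22/2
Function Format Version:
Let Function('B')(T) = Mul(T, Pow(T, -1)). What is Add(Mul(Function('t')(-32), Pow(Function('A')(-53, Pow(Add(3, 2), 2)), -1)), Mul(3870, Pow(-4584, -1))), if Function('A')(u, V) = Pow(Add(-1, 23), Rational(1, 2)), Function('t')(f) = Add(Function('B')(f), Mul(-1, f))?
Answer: Add(Rational(-645, 764), Mul(Rational(3, 2), Pow(22, Rational(1, 2)))) ≈ 6.1914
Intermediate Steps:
Function('B')(T) = 1
Function('t')(f) = Add(1, Mul(-1, f))
Function('A')(u, V) = Pow(22, Rational(1, 2))
Add(Mul(Function('t')(-32), Pow(Function('A')(-53, Pow(Add(3, 2), 2)), -1)), Mul(3870, Pow(-4584, -1))) = Add(Mul(Add(1, Mul(-1, -32)), Pow(Pow(22, Rational(1, 2)), -1)), Mul(3870, Pow(-4584, -1))) = Add(Mul(Add(1, 32), Mul(Rational(1, 22), Pow(22, Rational(1, 2)))), Mul(3870, Rational(-1, 4584))) = Add(Mul(33, Mul(Rational(1, 22), Pow(22, Rational(1, 2)))), Rational(-645, 764)) = Add(Mul(Rational(3, 2), Pow(22, Rational(1, 2))), Rational(-645, 764)) = Add(Rational(-645, 764), Mul(Rational(3, 2), Pow(22, Rational(1, 2))))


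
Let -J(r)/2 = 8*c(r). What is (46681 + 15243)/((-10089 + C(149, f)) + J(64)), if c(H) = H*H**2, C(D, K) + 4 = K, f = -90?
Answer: -61924/4204487 ≈ -0.014728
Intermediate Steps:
C(D, K) = -4 + K
c(H) = H**3
J(r) = -16*r**3
(46681 + 15243)/((-10089 + C(149, f)) + J(64)) = (46681 + 15243)/((-10089 + (-4 - 90)) - 16*64**3) = 61924/((-10089 - 94) - 16*262144) = 61924/(-10183 - 4194304) = 61924/(-4204487) = 61924*(-1/4204487) = -61924/4204487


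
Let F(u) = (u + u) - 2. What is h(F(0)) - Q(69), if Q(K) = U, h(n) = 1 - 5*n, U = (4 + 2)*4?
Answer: -13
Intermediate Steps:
F(u) = -2 + 2*u (F(u) = 2*u - 2 = -2 + 2*u)
U = 24 (U = 6*4 = 24)
Q(K) = 24
h(F(0)) - Q(69) = (1 - 5*(-2 + 2*0)) - 1*24 = (1 - 5*(-2 + 0)) - 24 = (1 - 5*(-2)) - 24 = (1 + 10) - 24 = 11 - 24 = -13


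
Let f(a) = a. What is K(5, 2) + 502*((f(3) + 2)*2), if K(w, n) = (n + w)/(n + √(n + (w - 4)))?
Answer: 5034 - 7*√3 ≈ 5021.9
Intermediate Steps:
K(w, n) = (n + w)/(n + √(-4 + n + w)) (K(w, n) = (n + w)/(n + √(n + (-4 + w))) = (n + w)/(n + √(-4 + n + w)))
K(5, 2) + 502*((f(3) + 2)*2) = (2 + 5)/(2 + √(-4 + 2 + 5)) + 502*((3 + 2)*2) = 7/(2 + √3) + 502*(5*2) = 7/(2 + √3) + 502*10 = 7/(2 + √3) + 5020 = 5020 + 7/(2 + √3)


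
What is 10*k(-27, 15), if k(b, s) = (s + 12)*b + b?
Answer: -7560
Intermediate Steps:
k(b, s) = b + b*(12 + s) (k(b, s) = (12 + s)*b + b = b*(12 + s) + b = b + b*(12 + s))
10*k(-27, 15) = 10*(-27*(13 + 15)) = 10*(-27*28) = 10*(-756) = -7560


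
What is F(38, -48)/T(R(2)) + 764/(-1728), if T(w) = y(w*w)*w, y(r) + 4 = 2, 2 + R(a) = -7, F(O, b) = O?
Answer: 721/432 ≈ 1.6690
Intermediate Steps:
R(a) = -9 (R(a) = -2 - 7 = -9)
y(r) = -2 (y(r) = -4 + 2 = -2)
T(w) = -2*w
F(38, -48)/T(R(2)) + 764/(-1728) = 38/((-2*(-9))) + 764/(-1728) = 38/18 + 764*(-1/1728) = 38*(1/18) - 191/432 = 19/9 - 191/432 = 721/432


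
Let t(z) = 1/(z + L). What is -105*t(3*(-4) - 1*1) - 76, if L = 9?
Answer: -199/4 ≈ -49.750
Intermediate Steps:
t(z) = 1/(9 + z) (t(z) = 1/(z + 9) = 1/(9 + z))
-105*t(3*(-4) - 1*1) - 76 = -105/(9 + (3*(-4) - 1*1)) - 76 = -105/(9 + (-12 - 1)) - 76 = -105/(9 - 13) - 76 = -105/(-4) - 76 = -105*(-¼) - 76 = 105/4 - 76 = -199/4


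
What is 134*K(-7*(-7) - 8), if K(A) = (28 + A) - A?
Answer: 3752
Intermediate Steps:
K(A) = 28
134*K(-7*(-7) - 8) = 134*28 = 3752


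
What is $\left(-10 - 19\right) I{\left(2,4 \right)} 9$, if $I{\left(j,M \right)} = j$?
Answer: $-522$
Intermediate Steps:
$\left(-10 - 19\right) I{\left(2,4 \right)} 9 = \left(-10 - 19\right) 2 \cdot 9 = \left(-29\right) 2 \cdot 9 = \left(-58\right) 9 = -522$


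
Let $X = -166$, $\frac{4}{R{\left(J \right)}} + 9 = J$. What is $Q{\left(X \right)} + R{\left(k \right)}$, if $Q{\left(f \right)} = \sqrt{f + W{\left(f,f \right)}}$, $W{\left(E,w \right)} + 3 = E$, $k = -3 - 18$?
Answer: $- \frac{2}{15} + i \sqrt{335} \approx -0.13333 + 18.303 i$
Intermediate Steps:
$k = -21$ ($k = -3 - 18 = -21$)
$W{\left(E,w \right)} = -3 + E$
$R{\left(J \right)} = \frac{4}{-9 + J}$
$Q{\left(f \right)} = \sqrt{-3 + 2 f}$ ($Q{\left(f \right)} = \sqrt{f + \left(-3 + f\right)} = \sqrt{-3 + 2 f}$)
$Q{\left(X \right)} + R{\left(k \right)} = \sqrt{-3 + 2 \left(-166\right)} + \frac{4}{-9 - 21} = \sqrt{-3 - 332} + \frac{4}{-30} = \sqrt{-335} + 4 \left(- \frac{1}{30}\right) = i \sqrt{335} - \frac{2}{15} = - \frac{2}{15} + i \sqrt{335}$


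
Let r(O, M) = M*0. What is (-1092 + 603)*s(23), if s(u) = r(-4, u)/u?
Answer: 0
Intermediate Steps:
r(O, M) = 0
s(u) = 0 (s(u) = 0/u = 0)
(-1092 + 603)*s(23) = (-1092 + 603)*0 = -489*0 = 0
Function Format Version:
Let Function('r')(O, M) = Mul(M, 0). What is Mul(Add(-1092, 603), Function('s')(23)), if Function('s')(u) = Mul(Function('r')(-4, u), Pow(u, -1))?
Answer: 0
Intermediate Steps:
Function('r')(O, M) = 0
Function('s')(u) = 0 (Function('s')(u) = Mul(0, Pow(u, -1)) = 0)
Mul(Add(-1092, 603), Function('s')(23)) = Mul(Add(-1092, 603), 0) = Mul(-489, 0) = 0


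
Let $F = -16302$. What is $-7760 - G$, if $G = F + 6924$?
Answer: $1618$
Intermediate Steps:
$G = -9378$ ($G = -16302 + 6924 = -9378$)
$-7760 - G = -7760 - -9378 = -7760 + 9378 = 1618$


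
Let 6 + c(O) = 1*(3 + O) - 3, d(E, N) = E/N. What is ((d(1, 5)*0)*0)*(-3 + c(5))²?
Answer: 0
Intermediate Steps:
c(O) = -6 + O (c(O) = -6 + (1*(3 + O) - 3) = -6 + ((3 + O) - 3) = -6 + O)
((d(1, 5)*0)*0)*(-3 + c(5))² = (((1/5)*0)*0)*(-3 + (-6 + 5))² = (((1*(⅕))*0)*0)*(-3 - 1)² = (((⅕)*0)*0)*(-4)² = (0*0)*16 = 0*16 = 0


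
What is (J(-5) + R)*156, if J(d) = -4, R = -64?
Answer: -10608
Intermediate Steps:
(J(-5) + R)*156 = (-4 - 64)*156 = -68*156 = -10608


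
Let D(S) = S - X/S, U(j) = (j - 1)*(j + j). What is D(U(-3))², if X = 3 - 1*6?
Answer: 37249/64 ≈ 582.02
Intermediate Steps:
X = -3 (X = 3 - 6 = -3)
U(j) = 2*j*(-1 + j) (U(j) = (-1 + j)*(2*j) = 2*j*(-1 + j))
D(S) = S + 3/S (D(S) = S - (-3)/S = S + 3/S)
D(U(-3))² = (2*(-3)*(-1 - 3) + 3/((2*(-3)*(-1 - 3))))² = (2*(-3)*(-4) + 3/((2*(-3)*(-4))))² = (24 + 3/24)² = (24 + 3*(1/24))² = (24 + ⅛)² = (193/8)² = 37249/64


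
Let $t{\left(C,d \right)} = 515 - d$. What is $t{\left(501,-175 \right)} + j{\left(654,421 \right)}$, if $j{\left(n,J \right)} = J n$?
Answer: $276024$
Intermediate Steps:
$t{\left(501,-175 \right)} + j{\left(654,421 \right)} = \left(515 - -175\right) + 421 \cdot 654 = \left(515 + 175\right) + 275334 = 690 + 275334 = 276024$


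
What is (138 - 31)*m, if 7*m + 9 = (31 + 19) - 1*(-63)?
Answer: 11128/7 ≈ 1589.7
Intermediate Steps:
m = 104/7 (m = -9/7 + ((31 + 19) - 1*(-63))/7 = -9/7 + (50 + 63)/7 = -9/7 + (⅐)*113 = -9/7 + 113/7 = 104/7 ≈ 14.857)
(138 - 31)*m = (138 - 31)*(104/7) = 107*(104/7) = 11128/7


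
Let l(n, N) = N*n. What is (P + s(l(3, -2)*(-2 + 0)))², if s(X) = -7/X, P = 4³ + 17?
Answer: 931225/144 ≈ 6466.8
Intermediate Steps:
P = 81 (P = 64 + 17 = 81)
(P + s(l(3, -2)*(-2 + 0)))² = (81 - 7*(-1/(6*(-2 + 0))))² = (81 - 7/((-6*(-2))))² = (81 - 7/12)² = (965/12)² = 931225/144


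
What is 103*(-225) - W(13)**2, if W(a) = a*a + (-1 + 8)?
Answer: -54151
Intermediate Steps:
W(a) = 7 + a**2 (W(a) = a**2 + 7 = 7 + a**2)
103*(-225) - W(13)**2 = 103*(-225) - (7 + 13**2)**2 = -23175 - (7 + 169)**2 = -23175 - 1*176**2 = -23175 - 1*30976 = -23175 - 30976 = -54151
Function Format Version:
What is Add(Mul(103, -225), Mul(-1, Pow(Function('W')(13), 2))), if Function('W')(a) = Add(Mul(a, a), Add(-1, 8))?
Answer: -54151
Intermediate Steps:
Function('W')(a) = Add(7, Pow(a, 2)) (Function('W')(a) = Add(Pow(a, 2), 7) = Add(7, Pow(a, 2)))
Add(Mul(103, -225), Mul(-1, Pow(Function('W')(13), 2))) = Add(Mul(103, -225), Mul(-1, Pow(Add(7, Pow(13, 2)), 2))) = Add(-23175, Mul(-1, Pow(Add(7, 169), 2))) = Add(-23175, Mul(-1, Pow(176, 2))) = Add(-23175, Mul(-1, 30976)) = Add(-23175, -30976) = -54151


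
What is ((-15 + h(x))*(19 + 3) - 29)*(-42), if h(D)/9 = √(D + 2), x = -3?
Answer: 15078 - 8316*I ≈ 15078.0 - 8316.0*I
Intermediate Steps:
h(D) = 9*√(2 + D) (h(D) = 9*√(D + 2) = 9*√(2 + D))
((-15 + h(x))*(19 + 3) - 29)*(-42) = ((-15 + 9*√(2 - 3))*(19 + 3) - 29)*(-42) = ((-15 + 9*√(-1))*22 - 29)*(-42) = ((-15 + 9*I)*22 - 29)*(-42) = ((-330 + 198*I) - 29)*(-42) = (-359 + 198*I)*(-42) = 15078 - 8316*I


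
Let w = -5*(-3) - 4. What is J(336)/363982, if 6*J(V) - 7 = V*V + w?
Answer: 18819/363982 ≈ 0.051703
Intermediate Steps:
w = 11 (w = 15 - 4 = 11)
J(V) = 3 + V**2/6 (J(V) = 7/6 + (V*V + 11)/6 = 7/6 + (V**2 + 11)/6 = 7/6 + (11 + V**2)/6 = 7/6 + (11/6 + V**2/6) = 3 + V**2/6)
J(336)/363982 = (3 + (1/6)*336**2)/363982 = (3 + (1/6)*112896)*(1/363982) = (3 + 18816)*(1/363982) = 18819*(1/363982) = 18819/363982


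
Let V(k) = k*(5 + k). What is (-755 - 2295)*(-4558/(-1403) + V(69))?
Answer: -358413800/23 ≈ -1.5583e+7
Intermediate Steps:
(-755 - 2295)*(-4558/(-1403) + V(69)) = (-755 - 2295)*(-4558/(-1403) + 69*(5 + 69)) = -3050*(-4558*(-1/1403) + 69*74) = -3050*(4558/1403 + 5106) = -3050*7168276/1403 = -358413800/23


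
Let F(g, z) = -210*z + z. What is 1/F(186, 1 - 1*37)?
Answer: 1/7524 ≈ 0.00013291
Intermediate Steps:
F(g, z) = -209*z
1/F(186, 1 - 1*37) = 1/(-209*(1 - 1*37)) = 1/(-209*(1 - 37)) = 1/(-209*(-36)) = 1/7524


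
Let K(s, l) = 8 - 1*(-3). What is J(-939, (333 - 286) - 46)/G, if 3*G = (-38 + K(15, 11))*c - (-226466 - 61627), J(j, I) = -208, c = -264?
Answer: -208/98407 ≈ -0.0021137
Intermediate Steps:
K(s, l) = 11 (K(s, l) = 8 + 3 = 11)
G = 98407 (G = ((-38 + 11)*(-264) - (-226466 - 61627))/3 = (-27*(-264) - 1*(-288093))/3 = (7128 + 288093)/3 = (⅓)*295221 = 98407)
J(-939, (333 - 286) - 46)/G = -208/98407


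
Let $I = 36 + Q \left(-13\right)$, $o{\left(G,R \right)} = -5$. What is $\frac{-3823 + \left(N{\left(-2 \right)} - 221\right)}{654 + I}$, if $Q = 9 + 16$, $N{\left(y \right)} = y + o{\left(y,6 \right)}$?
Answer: $- \frac{4051}{365} \approx -11.099$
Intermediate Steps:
$N{\left(y \right)} = -5 + y$ ($N{\left(y \right)} = y - 5 = -5 + y$)
$Q = 25$
$I = -289$ ($I = 36 + 25 \left(-13\right) = 36 - 325 = -289$)
$\frac{-3823 + \left(N{\left(-2 \right)} - 221\right)}{654 + I} = \frac{-3823 - 228}{654 - 289} = \frac{-3823 - 228}{365} = \left(-3823 - 228\right) \frac{1}{365} = \left(-4051\right) \frac{1}{365} = - \frac{4051}{365}$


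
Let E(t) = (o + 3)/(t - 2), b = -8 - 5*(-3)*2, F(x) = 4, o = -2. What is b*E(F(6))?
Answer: 11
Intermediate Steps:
b = 22 (b = -8 + 15*2 = -8 + 30 = 22)
E(t) = 1/(-2 + t) (E(t) = (-2 + 3)/(t - 2) = 1/(-2 + t))
b*E(F(6)) = 22/(-2 + 4) = 22/2 = 22*(½) = 11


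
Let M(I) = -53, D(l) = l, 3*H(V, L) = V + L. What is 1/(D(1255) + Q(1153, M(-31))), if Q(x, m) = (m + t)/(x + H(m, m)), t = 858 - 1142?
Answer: 3353/4207004 ≈ 0.00079700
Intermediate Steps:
H(V, L) = L/3 + V/3 (H(V, L) = (V + L)/3 = (L + V)/3 = L/3 + V/3)
t = -284
Q(x, m) = (-284 + m)/(x + 2*m/3) (Q(x, m) = (m - 284)/(x + (m/3 + m/3)) = (-284 + m)/(x + 2*m/3))
1/(D(1255) + Q(1153, M(-31))) = 1/(1255 + 3*(-284 - 53)/(2*(-53) + 3*1153)) = 1/(1255 + 3*(-337)/(-106 + 3459)) = 1/(1255 + 3*(-337)/3353) = 1/(1255 + 3*(1/3353)*(-337)) = 1/(1255 - 1011/3353) = 1/(4207004/3353) = 3353/4207004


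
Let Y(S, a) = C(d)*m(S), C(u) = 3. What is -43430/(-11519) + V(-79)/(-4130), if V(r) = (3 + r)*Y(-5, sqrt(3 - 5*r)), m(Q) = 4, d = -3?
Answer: 94935614/23786735 ≈ 3.9911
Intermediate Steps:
Y(S, a) = 12 (Y(S, a) = 3*4 = 12)
V(r) = 36 + 12*r (V(r) = (3 + r)*12 = 36 + 12*r)
-43430/(-11519) + V(-79)/(-4130) = -43430/(-11519) + (36 + 12*(-79))/(-4130) = -43430*(-1/11519) + (36 - 948)*(-1/4130) = 43430/11519 - 912*(-1/4130) = 43430/11519 + 456/2065 = 94935614/23786735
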